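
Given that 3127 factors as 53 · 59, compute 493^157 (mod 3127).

Mod 53: 493 ≡ 16; by Fermat, exponent reduces to 157 mod 52 = 1; 16^1 ≡ 16 (mod 53).
Mod 59: 493 ≡ 21; by Fermat, exponent reduces to 157 mod 58 = 41; 21^41 ≡ 16 (mod 59).
Combine by CRT: x ≡ 16 (mod 53), x ≡ 16 (mod 59) ⇒ x ≡ 16 (mod 3127).

16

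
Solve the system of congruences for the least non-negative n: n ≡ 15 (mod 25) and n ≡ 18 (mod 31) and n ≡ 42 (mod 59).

35265

From n ≡ 15 (mod 25) write n = 15 + 25t. Substituting into n ≡ 18 (mod 31) gives 25t ≡ 3 (mod 31), and since 25⁻¹ ≡ 5 (mod 31), t ≡ 15. Hence n ≡ 15 + 25·15 = 390 (mod 775).
From n ≡ 390 (mod 775) write n = 390 + 775t. Substituting into n ≡ 42 (mod 59) gives 775t ≡ 6 (mod 59), and since 8⁻¹ ≡ 37 (mod 59), t ≡ 45. Hence n ≡ 390 + 775·45 = 35265 (mod 45725).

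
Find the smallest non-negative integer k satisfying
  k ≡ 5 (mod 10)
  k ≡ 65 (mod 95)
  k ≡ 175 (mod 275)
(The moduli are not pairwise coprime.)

Combine the congruences pairwise.
gcd(10, 95) = 5 and 5 | (65 − 5), so the pair is consistent; merging gives k ≡ 65 (mod 190), where 190 = lcm(10, 95).
gcd(190, 275) = 5 and 5 | (175 − 65), so the pair is consistent; merging gives k ≡ 8425 (mod 10450), where 10450 = lcm(190, 275).
The solution is unique modulo lcm(10, 95, 275) = 10450.

8425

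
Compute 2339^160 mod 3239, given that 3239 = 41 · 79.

1354

Mod 41: 2339 ≡ 2; since 40 | 160, by Fermat 2^160 ≡ 1 (mod 41).
Mod 79: 2339 ≡ 48; by Fermat, exponent reduces to 160 mod 78 = 4; 48^4 ≡ 11 (mod 79).
Combine by CRT: x ≡ 1 (mod 41), x ≡ 11 (mod 79) ⇒ x ≡ 1354 (mod 3239).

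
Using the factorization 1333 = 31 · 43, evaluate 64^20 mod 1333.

342

Mod 31: 64 ≡ 2; 2^20 ≡ 1 (mod 31).
Mod 43: 64 ≡ 21; 21^20 ≡ 41 (mod 43).
Combine by CRT: x ≡ 1 (mod 31), x ≡ 41 (mod 43) ⇒ x ≡ 342 (mod 1333).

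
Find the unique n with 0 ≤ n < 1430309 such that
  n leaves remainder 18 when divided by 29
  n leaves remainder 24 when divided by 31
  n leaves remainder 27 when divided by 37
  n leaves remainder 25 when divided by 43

500674

The moduli are pairwise coprime; M = 29·31·37·43 = 1430309.
M/29 = 49321; 49321 ≡ 21 (mod 29); 21·18 ≡ 1, so inverse 18.
M/31 = 46139; 46139 ≡ 11 (mod 31); 11·17 ≡ 1, so inverse 17.
M/37 = 38657; 38657 ≡ 29 (mod 37); 29·23 ≡ 1, so inverse 23.
M/43 = 33263; 33263 ≡ 24 (mod 43); 24·9 ≡ 1, so inverse 9.
n ≡ 18·49321·18 + 24·46139·17 + 27·38657·23 + 25·33263·9 = 66294888.
66294888 mod 1430309 = 500674.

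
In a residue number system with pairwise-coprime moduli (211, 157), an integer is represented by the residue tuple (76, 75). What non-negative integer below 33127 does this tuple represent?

From x ≡ 76 (mod 211) write x = 76 + 211t. Substituting into x ≡ 75 (mod 157) gives 211t ≡ 156 (mod 157), and since 54⁻¹ ≡ 32 (mod 157), t ≡ 125. Hence x ≡ 76 + 211·125 = 26451 (mod 33127).

26451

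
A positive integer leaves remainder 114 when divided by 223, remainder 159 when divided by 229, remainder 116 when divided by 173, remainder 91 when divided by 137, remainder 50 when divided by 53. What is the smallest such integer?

19768825680

From x ≡ 114 (mod 223) write x = 114 + 223t. Substituting into x ≡ 159 (mod 229) gives 223t ≡ 45 (mod 229), and since 223⁻¹ ≡ 38 (mod 229), t ≡ 107. Hence x ≡ 114 + 223·107 = 23975 (mod 51067).
From x ≡ 23975 (mod 51067) write x = 23975 + 51067t. Substituting into x ≡ 116 (mod 173) gives 51067t ≡ 15 (mod 173), and since 32⁻¹ ≡ 146 (mod 173), t ≡ 114. Hence x ≡ 23975 + 51067·114 = 5845613 (mod 8834591).
From x ≡ 5845613 (mod 8834591) write x = 5845613 + 8834591t. Substituting into x ≡ 91 (mod 137) gives 8834591t ≡ 131 (mod 137), and since 9⁻¹ ≡ 61 (mod 137), t ≡ 45. Hence x ≡ 5845613 + 8834591·45 = 403402208 (mod 1210338967).
From x ≡ 403402208 (mod 1210338967) write x = 403402208 + 1210338967t. Substituting into x ≡ 50 (mod 53) gives 1210338967t ≡ 28 (mod 53), and since 15⁻¹ ≡ 46 (mod 53), t ≡ 16. Hence x ≡ 403402208 + 1210338967·16 = 19768825680 (mod 64147965251).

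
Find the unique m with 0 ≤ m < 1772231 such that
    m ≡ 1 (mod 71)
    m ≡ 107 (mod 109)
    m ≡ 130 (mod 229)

346836

The moduli are pairwise coprime; N = 71·109·229 = 1772231.
N/71 = 24961; 24961 ≡ 40 (mod 71); 40·16 ≡ 1, so inverse 16.
N/109 = 16259; 16259 ≡ 18 (mod 109); 18·103 ≡ 1, so inverse 103.
N/229 = 7739; 7739 ≡ 182 (mod 229); 182·190 ≡ 1, so inverse 190.
m ≡ 1·24961·16 + 107·16259·103 + 130·7739·190 = 370743115.
370743115 mod 1772231 = 346836.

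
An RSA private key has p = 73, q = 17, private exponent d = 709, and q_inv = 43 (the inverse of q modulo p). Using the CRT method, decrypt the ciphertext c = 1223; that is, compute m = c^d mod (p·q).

d_p = d mod (p−1) = 709 mod 72 = 61; d_q = d mod (q−1) = 5.
m₁ = c^(d_p) mod p: c ≡ 55 (mod 73), and 55^61 mod 73 = 16.
m₂ = c^(d_q) mod q: c ≡ 16 (mod 17), and 16^5 mod 17 = 16.
h = q_inv·(m₁ − m₂) mod p = 43·(16 − 16) mod 73 = 0.
m = m₂ + h·q = 16 + 0·17 = 16.

16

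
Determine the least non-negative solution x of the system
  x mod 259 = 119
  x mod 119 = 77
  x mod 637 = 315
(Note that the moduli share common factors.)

Combine the congruences pairwise.
gcd(259, 119) = 7 and 7 | (77 − 119), so the pair is consistent; merging gives x ≡ 4004 (mod 4403), where 4403 = lcm(259, 119).
gcd(4403, 637) = 7 and 7 | (315 − 4004), so the pair is consistent; merging gives x ≡ 43631 (mod 400673), where 400673 = lcm(4403, 637).
The solution is unique modulo lcm(259, 119, 637) = 400673.

43631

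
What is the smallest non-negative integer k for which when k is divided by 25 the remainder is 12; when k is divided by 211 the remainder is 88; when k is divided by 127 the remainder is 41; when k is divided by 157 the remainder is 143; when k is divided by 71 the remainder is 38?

From k ≡ 12 (mod 25) write k = 12 + 25t. Substituting into k ≡ 88 (mod 211) gives 25t ≡ 76 (mod 211), and since 25⁻¹ ≡ 76 (mod 211), t ≡ 79. Hence k ≡ 12 + 25·79 = 1987 (mod 5275).
From k ≡ 1987 (mod 5275) write k = 1987 + 5275t. Substituting into k ≡ 41 (mod 127) gives 5275t ≡ 86 (mod 127), and since 68⁻¹ ≡ 99 (mod 127), t ≡ 5. Hence k ≡ 1987 + 5275·5 = 28362 (mod 669925).
From k ≡ 28362 (mod 669925) write k = 28362 + 669925t. Substituting into k ≡ 143 (mod 157) gives 669925t ≡ 41 (mod 157), and since 6⁻¹ ≡ 131 (mod 157), t ≡ 33. Hence k ≡ 28362 + 669925·33 = 22135887 (mod 105178225).
From k ≡ 22135887 (mod 105178225) write k = 22135887 + 105178225t. Substituting into k ≡ 38 (mod 71) gives 105178225t ≡ 34 (mod 71), and since 32⁻¹ ≡ 20 (mod 71), t ≡ 41. Hence k ≡ 22135887 + 105178225·41 = 4334443112 (mod 7467653975).

4334443112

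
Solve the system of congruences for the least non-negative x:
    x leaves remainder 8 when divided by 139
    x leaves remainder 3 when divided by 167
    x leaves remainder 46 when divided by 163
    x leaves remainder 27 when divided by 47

Combine the congruences pairwise.
From x ≡ 8 (mod 139) write x = 8 + 139t. Substituting into x ≡ 3 (mod 167) gives 139t ≡ 162 (mod 167), and since 139⁻¹ ≡ 161 (mod 167), t ≡ 30. Hence x ≡ 8 + 139·30 = 4178 (mod 23213).
From x ≡ 4178 (mod 23213) write x = 4178 + 23213t. Substituting into x ≡ 46 (mod 163) gives 23213t ≡ 106 (mod 163), and since 67⁻¹ ≡ 73 (mod 163), t ≡ 77. Hence x ≡ 4178 + 23213·77 = 1791579 (mod 3783719).
From x ≡ 1791579 (mod 3783719) write x = 1791579 + 3783719t. Substituting into x ≡ 27 (mod 47) gives 3783719t ≡ 41 (mod 47), and since 31⁻¹ ≡ 44 (mod 47), t ≡ 18. Hence x ≡ 1791579 + 3783719·18 = 69898521 (mod 177834793).

69898521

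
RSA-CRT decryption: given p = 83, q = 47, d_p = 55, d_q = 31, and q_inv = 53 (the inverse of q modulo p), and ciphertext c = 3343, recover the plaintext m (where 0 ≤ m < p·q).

m₁ = c^(d_p) mod p: c ≡ 23 (mod 83), and 23^55 mod 83 = 37.
m₂ = c^(d_q) mod q: c ≡ 6 (mod 47), and 6^31 mod 47 = 24.
h = q_inv·(m₁ − m₂) mod p = 53·(37 − 24) mod 83 = 25.
m = m₂ + h·q = 24 + 25·47 = 1199.

1199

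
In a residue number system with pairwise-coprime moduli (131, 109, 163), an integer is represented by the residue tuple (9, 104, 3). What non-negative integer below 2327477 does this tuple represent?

233582

The moduli are pairwise coprime; N = 131·109·163 = 2327477.
N/131 = 17767; 17767 ≡ 82 (mod 131); 82·8 ≡ 1, so inverse 8.
N/109 = 21353; 21353 ≡ 98 (mod 109); 98·99 ≡ 1, so inverse 99.
N/163 = 14279; 14279 ≡ 98 (mod 163); 98·5 ≡ 1, so inverse 5.
x ≡ 9·17767·8 + 104·21353·99 + 3·14279·5 = 221343897.
221343897 mod 2327477 = 233582.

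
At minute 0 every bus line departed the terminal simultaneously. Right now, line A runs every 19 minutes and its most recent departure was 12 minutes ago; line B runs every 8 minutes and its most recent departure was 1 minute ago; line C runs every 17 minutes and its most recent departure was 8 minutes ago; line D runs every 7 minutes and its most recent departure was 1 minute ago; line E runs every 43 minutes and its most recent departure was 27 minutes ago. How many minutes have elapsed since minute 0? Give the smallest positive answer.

103657

From t ≡ 12 (mod 19) write t = 12 + 19s. Substituting into t ≡ 1 (mod 8) gives 19s ≡ 5 (mod 8), and since 3⁻¹ ≡ 3 (mod 8), s ≡ 7. Hence t ≡ 12 + 19·7 = 145 (mod 152).
From t ≡ 145 (mod 152) write t = 145 + 152s. Substituting into t ≡ 8 (mod 17) gives 152s ≡ 16 (mod 17), and since 16⁻¹ ≡ 16 (mod 17), s ≡ 1. Hence t ≡ 145 + 152·1 = 297 (mod 2584).
From t ≡ 297 (mod 2584) write t = 297 + 2584s. Substituting into t ≡ 1 (mod 7) gives 2584s ≡ 5 (mod 7), and since 1⁻¹ ≡ 1 (mod 7), s ≡ 5. Hence t ≡ 297 + 2584·5 = 13217 (mod 18088).
From t ≡ 13217 (mod 18088) write t = 13217 + 18088s. Substituting into t ≡ 27 (mod 43) gives 18088s ≡ 11 (mod 43), and since 28⁻¹ ≡ 20 (mod 43), s ≡ 5. Hence t ≡ 13217 + 18088·5 = 103657 (mod 777784).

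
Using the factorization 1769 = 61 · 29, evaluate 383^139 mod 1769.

295

Mod 61: 383 ≡ 17; by Fermat, exponent reduces to 139 mod 60 = 19; 17^19 ≡ 51 (mod 61).
Mod 29: 383 ≡ 6; by Fermat, exponent reduces to 139 mod 28 = 27; 6^27 ≡ 5 (mod 29).
Combine by CRT: x ≡ 51 (mod 61), x ≡ 5 (mod 29) ⇒ x ≡ 295 (mod 1769).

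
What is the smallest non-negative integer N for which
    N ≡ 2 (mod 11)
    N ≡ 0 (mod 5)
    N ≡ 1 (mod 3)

From N ≡ 2 (mod 11) write N = 2 + 11t. Substituting into N ≡ 0 (mod 5) gives 11t ≡ 3 (mod 5), and since 1⁻¹ ≡ 1 (mod 5), t ≡ 3. Hence N ≡ 2 + 11·3 = 35 (mod 55).
From N ≡ 35 (mod 55) write N = 35 + 55t. Substituting into N ≡ 1 (mod 3) gives 55t ≡ 2 (mod 3), and since 1⁻¹ ≡ 1 (mod 3), t ≡ 2. Hence N ≡ 35 + 55·2 = 145 (mod 165).

145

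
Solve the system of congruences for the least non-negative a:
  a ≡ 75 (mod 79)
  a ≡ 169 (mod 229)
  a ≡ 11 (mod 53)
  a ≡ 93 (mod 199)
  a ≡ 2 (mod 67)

7639664818

From a ≡ 75 (mod 79) write a = 75 + 79t. Substituting into a ≡ 169 (mod 229) gives 79t ≡ 94 (mod 229), and since 79⁻¹ ≡ 29 (mod 229), t ≡ 207. Hence a ≡ 75 + 79·207 = 16428 (mod 18091).
From a ≡ 16428 (mod 18091) write a = 16428 + 18091t. Substituting into a ≡ 11 (mod 53) gives 18091t ≡ 13 (mod 53), and since 18⁻¹ ≡ 3 (mod 53), t ≡ 39. Hence a ≡ 16428 + 18091·39 = 721977 (mod 958823).
From a ≡ 721977 (mod 958823) write a = 721977 + 958823t. Substituting into a ≡ 93 (mod 199) gives 958823t ≡ 88 (mod 199), and since 41⁻¹ ≡ 34 (mod 199), t ≡ 7. Hence a ≡ 721977 + 958823·7 = 7433738 (mod 190805777).
From a ≡ 7433738 (mod 190805777) write a = 7433738 + 190805777t. Substituting into a ≡ 2 (mod 67) gives 190805777t ≡ 48 (mod 67), and since 28⁻¹ ≡ 12 (mod 67), t ≡ 40. Hence a ≡ 7433738 + 190805777·40 = 7639664818 (mod 12783987059).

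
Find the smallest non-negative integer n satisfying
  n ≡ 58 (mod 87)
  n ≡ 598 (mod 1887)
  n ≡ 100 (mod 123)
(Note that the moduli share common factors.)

Combine the congruences pairwise.
gcd(87, 1887) = 3 and 3 | (598 − 58), so the pair is consistent; merging gives n ≡ 38338 (mod 54723), where 54723 = lcm(87, 1887).
gcd(54723, 123) = 3 and 3 | (100 − 38338), so the pair is consistent; merging gives n ≡ 530845 (mod 2243643), where 2243643 = lcm(54723, 123).
The solution is unique modulo lcm(87, 1887, 123) = 2243643.

530845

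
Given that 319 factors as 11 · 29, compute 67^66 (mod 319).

199

Mod 11: 67 ≡ 1; by Fermat, exponent reduces to 66 mod 10 = 6; 1^6 ≡ 1 (mod 11).
Mod 29: 67 ≡ 9; by Fermat, exponent reduces to 66 mod 28 = 10; 9^10 ≡ 25 (mod 29).
Combine by CRT: x ≡ 1 (mod 11), x ≡ 25 (mod 29) ⇒ x ≡ 199 (mod 319).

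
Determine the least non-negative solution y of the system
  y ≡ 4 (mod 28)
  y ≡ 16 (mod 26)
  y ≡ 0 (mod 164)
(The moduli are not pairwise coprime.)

6724

gcd(28, 26) = 2 and 2 | (16 − 4), so the pair is consistent; merging gives y ≡ 172 (mod 364), where 364 = lcm(28, 26).
gcd(364, 164) = 4 and 4 | (0 − 172), so the pair is consistent; merging gives y ≡ 6724 (mod 14924), where 14924 = lcm(364, 164).
The solution is unique modulo lcm(28, 26, 164) = 14924.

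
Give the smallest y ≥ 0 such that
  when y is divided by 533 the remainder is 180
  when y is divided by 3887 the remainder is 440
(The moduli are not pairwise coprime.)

gcd(533, 3887) = 13 and 13 | (440 − 180), so the pair is consistent; merging gives y ≡ 47084 (mod 159367), where 159367 = lcm(533, 3887).
The solution is unique modulo lcm(533, 3887) = 159367.

47084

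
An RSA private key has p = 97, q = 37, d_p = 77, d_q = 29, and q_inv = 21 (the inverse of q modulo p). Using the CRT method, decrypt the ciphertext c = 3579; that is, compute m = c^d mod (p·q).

m₁ = c^(d_p) mod p: c ≡ 87 (mod 97), and 87^77 mod 97 = 57.
m₂ = c^(d_q) mod q: c ≡ 27 (mod 37), and 27^29 mod 37 = 11.
h = q_inv·(m₁ − m₂) mod p = 21·(57 − 11) mod 97 = 93.
m = m₂ + h·q = 11 + 93·37 = 3452.

3452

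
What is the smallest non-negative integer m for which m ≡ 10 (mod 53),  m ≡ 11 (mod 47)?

From m ≡ 10 (mod 53) write m = 10 + 53t. Substituting into m ≡ 11 (mod 47) gives 53t ≡ 1 (mod 47), and since 6⁻¹ ≡ 8 (mod 47), t ≡ 8. Hence m ≡ 10 + 53·8 = 434 (mod 2491).

434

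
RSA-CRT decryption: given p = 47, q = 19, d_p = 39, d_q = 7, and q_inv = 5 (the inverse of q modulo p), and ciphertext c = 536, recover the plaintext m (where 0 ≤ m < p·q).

481

m₁ = c^(d_p) mod p: c ≡ 19 (mod 47), and 19^39 mod 47 = 11.
m₂ = c^(d_q) mod q: c ≡ 4 (mod 19), and 4^7 mod 19 = 6.
h = q_inv·(m₁ − m₂) mod p = 5·(11 − 6) mod 47 = 25.
m = m₂ + h·q = 6 + 25·19 = 481.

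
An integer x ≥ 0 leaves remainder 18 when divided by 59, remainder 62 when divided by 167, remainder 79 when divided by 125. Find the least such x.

467829

From x ≡ 18 (mod 59) write x = 18 + 59t. Substituting into x ≡ 62 (mod 167) gives 59t ≡ 44 (mod 167), and since 59⁻¹ ≡ 17 (mod 167), t ≡ 80. Hence x ≡ 18 + 59·80 = 4738 (mod 9853).
From x ≡ 4738 (mod 9853) write x = 4738 + 9853t. Substituting into x ≡ 79 (mod 125) gives 9853t ≡ 91 (mod 125), and since 103⁻¹ ≡ 17 (mod 125), t ≡ 47. Hence x ≡ 4738 + 9853·47 = 467829 (mod 1231625).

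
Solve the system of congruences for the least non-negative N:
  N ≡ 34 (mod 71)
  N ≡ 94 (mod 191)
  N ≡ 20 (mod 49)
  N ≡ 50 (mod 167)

From N ≡ 34 (mod 71) write N = 34 + 71t. Substituting into N ≡ 94 (mod 191) gives 71t ≡ 60 (mod 191), and since 71⁻¹ ≡ 113 (mod 191), t ≡ 95. Hence N ≡ 34 + 71·95 = 6779 (mod 13561).
From N ≡ 6779 (mod 13561) write N = 6779 + 13561t. Substituting into N ≡ 20 (mod 49) gives 13561t ≡ 3 (mod 49), and since 37⁻¹ ≡ 4 (mod 49), t ≡ 12. Hence N ≡ 6779 + 13561·12 = 169511 (mod 664489).
From N ≡ 169511 (mod 664489) write N = 169511 + 664489t. Substituting into N ≡ 50 (mod 167) gives 664489t ≡ 44 (mod 167), and since 163⁻¹ ≡ 125 (mod 167), t ≡ 156. Hence N ≡ 169511 + 664489·156 = 103829795 (mod 110969663).

103829795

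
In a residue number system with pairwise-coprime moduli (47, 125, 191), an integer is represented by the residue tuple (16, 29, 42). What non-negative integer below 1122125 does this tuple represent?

674654

From x ≡ 16 (mod 47) write x = 16 + 47t. Substituting into x ≡ 29 (mod 125) gives 47t ≡ 13 (mod 125), and since 47⁻¹ ≡ 8 (mod 125), t ≡ 104. Hence x ≡ 16 + 47·104 = 4904 (mod 5875).
From x ≡ 4904 (mod 5875) write x = 4904 + 5875t. Substituting into x ≡ 42 (mod 191) gives 5875t ≡ 104 (mod 191), and since 145⁻¹ ≡ 137 (mod 191), t ≡ 114. Hence x ≡ 4904 + 5875·114 = 674654 (mod 1122125).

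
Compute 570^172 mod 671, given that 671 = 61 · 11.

257

Mod 61: 570 ≡ 21; by Fermat, exponent reduces to 172 mod 60 = 52; 21^52 ≡ 13 (mod 61).
Mod 11: 570 ≡ 9; by Fermat, exponent reduces to 172 mod 10 = 2; 9^2 ≡ 4 (mod 11).
Combine by CRT: x ≡ 13 (mod 61), x ≡ 4 (mod 11) ⇒ x ≡ 257 (mod 671).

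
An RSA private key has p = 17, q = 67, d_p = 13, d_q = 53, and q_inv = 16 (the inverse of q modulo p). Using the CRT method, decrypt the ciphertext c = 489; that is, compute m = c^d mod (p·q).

m₁ = c^(d_p) mod p: c ≡ 13 (mod 17), and 13^13 mod 17 = 13.
m₂ = c^(d_q) mod q: c ≡ 20 (mod 67), and 20^53 mod 67 = 48.
h = q_inv·(m₁ − m₂) mod p = 16·(13 − 48) mod 17 = 1.
m = m₂ + h·q = 48 + 1·67 = 115.

115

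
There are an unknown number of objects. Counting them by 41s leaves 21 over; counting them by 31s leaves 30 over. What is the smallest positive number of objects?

185

From N ≡ 21 (mod 41) write N = 21 + 41t. Substituting into N ≡ 30 (mod 31) gives 41t ≡ 9 (mod 31), and since 10⁻¹ ≡ 28 (mod 31), t ≡ 4. Hence N ≡ 21 + 41·4 = 185 (mod 1271).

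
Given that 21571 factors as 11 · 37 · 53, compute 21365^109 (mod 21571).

5603

Mod 11: 21365 ≡ 3; by Fermat, exponent reduces to 109 mod 10 = 9; 3^9 ≡ 4 (mod 11).
Mod 37: 21365 ≡ 16; by Fermat, exponent reduces to 109 mod 36 = 1; 16^1 ≡ 16 (mod 37).
Mod 53: 21365 ≡ 6; by Fermat, exponent reduces to 109 mod 52 = 5; 6^5 ≡ 38 (mod 53).
Combine by CRT: x ≡ 4 (mod 11), x ≡ 16 (mod 37), x ≡ 38 (mod 53) ⇒ x ≡ 5603 (mod 21571).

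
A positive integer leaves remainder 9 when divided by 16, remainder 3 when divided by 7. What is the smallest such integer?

From x ≡ 9 (mod 16) write x = 9 + 16t. Substituting into x ≡ 3 (mod 7) gives 16t ≡ 1 (mod 7), and since 2⁻¹ ≡ 4 (mod 7), t ≡ 4. Hence x ≡ 9 + 16·4 = 73 (mod 112).

73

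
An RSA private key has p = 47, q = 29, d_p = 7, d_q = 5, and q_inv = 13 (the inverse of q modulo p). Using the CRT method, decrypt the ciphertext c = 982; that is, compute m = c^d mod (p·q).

600

m₁ = c^(d_p) mod p: c ≡ 42 (mod 47), and 42^7 mod 47 = 36.
m₂ = c^(d_q) mod q: c ≡ 25 (mod 29), and 25^5 mod 29 = 20.
h = q_inv·(m₁ − m₂) mod p = 13·(36 − 20) mod 47 = 20.
m = m₂ + h·q = 20 + 20·29 = 600.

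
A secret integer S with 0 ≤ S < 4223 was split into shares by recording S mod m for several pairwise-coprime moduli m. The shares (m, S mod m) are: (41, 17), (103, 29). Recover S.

1780

From S ≡ 17 (mod 41) write S = 17 + 41t. Substituting into S ≡ 29 (mod 103) gives 41t ≡ 12 (mod 103), and since 41⁻¹ ≡ 98 (mod 103), t ≡ 43. Hence S ≡ 17 + 41·43 = 1780 (mod 4223).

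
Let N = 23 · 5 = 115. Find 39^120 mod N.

Mod 23: 39 ≡ 16; by Fermat, exponent reduces to 120 mod 22 = 10; 16^10 ≡ 13 (mod 23).
Mod 5: 39 ≡ 4; since 4 | 120, by Fermat 4^120 ≡ 1 (mod 5).
Combine by CRT: x ≡ 13 (mod 23), x ≡ 1 (mod 5) ⇒ x ≡ 36 (mod 115).

36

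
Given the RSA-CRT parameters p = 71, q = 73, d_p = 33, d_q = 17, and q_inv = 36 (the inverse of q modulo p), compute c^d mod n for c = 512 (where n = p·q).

2775

m₁ = c^(d_p) mod p: c ≡ 15 (mod 71), and 15^33 mod 71 = 6.
m₂ = c^(d_q) mod q: c ≡ 1 (mod 73), and 1^17 mod 73 = 1.
h = q_inv·(m₁ − m₂) mod p = 36·(6 − 1) mod 71 = 38.
m = m₂ + h·q = 1 + 38·73 = 2775.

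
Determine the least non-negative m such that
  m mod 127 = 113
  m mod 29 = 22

From m ≡ 113 (mod 127) write m = 113 + 127t. Substituting into m ≡ 22 (mod 29) gives 127t ≡ 25 (mod 29), and since 11⁻¹ ≡ 8 (mod 29), t ≡ 26. Hence m ≡ 113 + 127·26 = 3415 (mod 3683).

3415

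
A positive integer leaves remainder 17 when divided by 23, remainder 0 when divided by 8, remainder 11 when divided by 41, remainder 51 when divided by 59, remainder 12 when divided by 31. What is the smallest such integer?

From N ≡ 17 (mod 23) write N = 17 + 23t. Substituting into N ≡ 0 (mod 8) gives 23t ≡ 7 (mod 8), and since 7⁻¹ ≡ 7 (mod 8), t ≡ 1. Hence N ≡ 17 + 23·1 = 40 (mod 184).
From N ≡ 40 (mod 184) write N = 40 + 184t. Substituting into N ≡ 11 (mod 41) gives 184t ≡ 12 (mod 41), and since 20⁻¹ ≡ 39 (mod 41), t ≡ 17. Hence N ≡ 40 + 184·17 = 3168 (mod 7544).
From N ≡ 3168 (mod 7544) write N = 3168 + 7544t. Substituting into N ≡ 51 (mod 59) gives 7544t ≡ 10 (mod 59), and since 51⁻¹ ≡ 22 (mod 59), t ≡ 43. Hence N ≡ 3168 + 7544·43 = 327560 (mod 445096).
From N ≡ 327560 (mod 445096) write N = 327560 + 445096t. Substituting into N ≡ 12 (mod 31) gives 445096t ≡ 29 (mod 31), and since 29⁻¹ ≡ 15 (mod 31), t ≡ 1. Hence N ≡ 327560 + 445096·1 = 772656 (mod 13797976).

772656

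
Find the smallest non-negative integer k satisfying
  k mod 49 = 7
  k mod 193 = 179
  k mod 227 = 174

Combine the congruences pairwise.
From k ≡ 7 (mod 49) write k = 7 + 49t. Substituting into k ≡ 179 (mod 193) gives 49t ≡ 172 (mod 193), and since 49⁻¹ ≡ 130 (mod 193), t ≡ 165. Hence k ≡ 7 + 49·165 = 8092 (mod 9457).
From k ≡ 8092 (mod 9457) write k = 8092 + 9457t. Substituting into k ≡ 174 (mod 227) gives 9457t ≡ 27 (mod 227), and since 150⁻¹ ≡ 56 (mod 227), t ≡ 150. Hence k ≡ 8092 + 9457·150 = 1426642 (mod 2146739).

1426642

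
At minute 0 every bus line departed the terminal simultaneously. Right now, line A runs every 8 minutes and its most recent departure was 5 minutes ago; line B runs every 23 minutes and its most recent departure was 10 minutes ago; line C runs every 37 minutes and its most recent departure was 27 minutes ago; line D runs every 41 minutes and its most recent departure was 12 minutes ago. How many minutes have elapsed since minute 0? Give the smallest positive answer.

79429

Combine the congruences pairwise.
From t ≡ 5 (mod 8) write t = 5 + 8s. Substituting into t ≡ 10 (mod 23) gives 8s ≡ 5 (mod 23), and since 8⁻¹ ≡ 3 (mod 23), s ≡ 15. Hence t ≡ 5 + 8·15 = 125 (mod 184).
From t ≡ 125 (mod 184) write t = 125 + 184s. Substituting into t ≡ 27 (mod 37) gives 184s ≡ 13 (mod 37), and since 36⁻¹ ≡ 36 (mod 37), s ≡ 24. Hence t ≡ 125 + 184·24 = 4541 (mod 6808).
From t ≡ 4541 (mod 6808) write t = 4541 + 6808s. Substituting into t ≡ 12 (mod 41) gives 6808s ≡ 22 (mod 41), and since 2⁻¹ ≡ 21 (mod 41), s ≡ 11. Hence t ≡ 4541 + 6808·11 = 79429 (mod 279128).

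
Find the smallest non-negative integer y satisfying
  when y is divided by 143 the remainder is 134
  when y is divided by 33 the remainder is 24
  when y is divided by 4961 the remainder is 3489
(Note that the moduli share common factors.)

gcd(143, 33) = 11 and 11 | (24 − 134), so the pair is consistent; merging gives y ≡ 420 (mod 429), where 429 = lcm(143, 33).
gcd(429, 4961) = 11 and 11 | (3489 − 420), so the pair is consistent; merging gives y ≡ 107670 (mod 193479), where 193479 = lcm(429, 4961).
The solution is unique modulo lcm(143, 33, 4961) = 193479.

107670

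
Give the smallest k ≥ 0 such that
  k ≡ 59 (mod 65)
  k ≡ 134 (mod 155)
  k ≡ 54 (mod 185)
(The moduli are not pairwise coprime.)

54074

gcd(65, 155) = 5 and 5 | (134 − 59), so the pair is consistent; merging gives k ≡ 1684 (mod 2015), where 2015 = lcm(65, 155).
gcd(2015, 185) = 5 and 5 | (54 − 1684), so the pair is consistent; merging gives k ≡ 54074 (mod 74555), where 74555 = lcm(2015, 185).
The solution is unique modulo lcm(65, 155, 185) = 74555.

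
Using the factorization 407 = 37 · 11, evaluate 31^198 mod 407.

36

Mod 37: 31 ≡ 31; by Fermat, exponent reduces to 198 mod 36 = 18; 31^18 ≡ 36 (mod 37).
Mod 11: 31 ≡ 9; by Fermat, exponent reduces to 198 mod 10 = 8; 9^8 ≡ 3 (mod 11).
Combine by CRT: x ≡ 36 (mod 37), x ≡ 3 (mod 11) ⇒ x ≡ 36 (mod 407).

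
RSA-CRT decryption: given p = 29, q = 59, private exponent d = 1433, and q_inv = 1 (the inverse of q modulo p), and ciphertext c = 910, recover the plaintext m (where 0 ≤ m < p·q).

855

d_p = d mod (p−1) = 1433 mod 28 = 5; d_q = d mod (q−1) = 41.
m₁ = c^(d_p) mod p: c ≡ 11 (mod 29), and 11^5 mod 29 = 14.
m₂ = c^(d_q) mod q: c ≡ 25 (mod 59), and 25^41 mod 59 = 29.
h = q_inv·(m₁ − m₂) mod p = 1·(14 − 29) mod 29 = 14.
m = m₂ + h·q = 29 + 14·59 = 855.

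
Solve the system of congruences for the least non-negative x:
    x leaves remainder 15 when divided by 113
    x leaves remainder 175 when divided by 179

354

Combine the congruences pairwise.
From x ≡ 15 (mod 113) write x = 15 + 113t. Substituting into x ≡ 175 (mod 179) gives 113t ≡ 160 (mod 179), and since 113⁻¹ ≡ 160 (mod 179), t ≡ 3. Hence x ≡ 15 + 113·3 = 354 (mod 20227).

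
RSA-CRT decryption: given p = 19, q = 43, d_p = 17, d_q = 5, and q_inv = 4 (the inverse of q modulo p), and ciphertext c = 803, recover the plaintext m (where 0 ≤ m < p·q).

536

m₁ = c^(d_p) mod p: c ≡ 5 (mod 19), and 5^17 mod 19 = 4.
m₂ = c^(d_q) mod q: c ≡ 29 (mod 43), and 29^5 mod 43 = 20.
h = q_inv·(m₁ − m₂) mod p = 4·(4 − 20) mod 19 = 12.
m = m₂ + h·q = 20 + 12·43 = 536.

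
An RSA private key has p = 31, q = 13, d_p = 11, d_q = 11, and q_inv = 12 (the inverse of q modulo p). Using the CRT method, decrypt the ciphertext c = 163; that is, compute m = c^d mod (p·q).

m₁ = c^(d_p) mod p: c ≡ 8 (mod 31), and 8^11 mod 31 = 8.
m₂ = c^(d_q) mod q: c ≡ 7 (mod 13), and 7^11 mod 13 = 2.
h = q_inv·(m₁ − m₂) mod p = 12·(8 − 2) mod 31 = 10.
m = m₂ + h·q = 2 + 10·13 = 132.

132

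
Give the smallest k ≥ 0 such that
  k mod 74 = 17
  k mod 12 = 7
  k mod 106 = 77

20959

gcd(74, 12) = 2 and 2 | (7 − 17), so the pair is consistent; merging gives k ≡ 91 (mod 444), where 444 = lcm(74, 12).
gcd(444, 106) = 2 and 2 | (77 − 91), so the pair is consistent; merging gives k ≡ 20959 (mod 23532), where 23532 = lcm(444, 106).
The solution is unique modulo lcm(74, 12, 106) = 23532.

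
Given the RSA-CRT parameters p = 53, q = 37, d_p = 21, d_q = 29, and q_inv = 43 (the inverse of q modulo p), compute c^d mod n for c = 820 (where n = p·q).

m₁ = c^(d_p) mod p: c ≡ 25 (mod 53), and 25^21 mod 53 = 40.
m₂ = c^(d_q) mod q: c ≡ 6 (mod 37), and 6^29 mod 37 = 6.
h = q_inv·(m₁ − m₂) mod p = 43·(40 − 6) mod 53 = 31.
m = m₂ + h·q = 6 + 31·37 = 1153.

1153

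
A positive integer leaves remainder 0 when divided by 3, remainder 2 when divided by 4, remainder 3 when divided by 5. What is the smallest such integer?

The moduli are pairwise coprime; N = 3·4·5 = 60.
N/3 = 20; 20 ≡ 2 (mod 3); 2·2 ≡ 1, so inverse 2.
N/4 = 15; 15 ≡ 3 (mod 4); 3·3 ≡ 1, so inverse 3.
N/5 = 12; 12 ≡ 2 (mod 5); 2·3 ≡ 1, so inverse 3.
m ≡ 0·20·2 + 2·15·3 + 3·12·3 = 198.
198 mod 60 = 18.

18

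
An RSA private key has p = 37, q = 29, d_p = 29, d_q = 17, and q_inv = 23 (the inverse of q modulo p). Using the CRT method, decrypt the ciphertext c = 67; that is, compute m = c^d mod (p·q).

62

m₁ = c^(d_p) mod p: c ≡ 30 (mod 37), and 30^29 mod 37 = 25.
m₂ = c^(d_q) mod q: c ≡ 9 (mod 29), and 9^17 mod 29 = 4.
h = q_inv·(m₁ − m₂) mod p = 23·(25 − 4) mod 37 = 2.
m = m₂ + h·q = 4 + 2·29 = 62.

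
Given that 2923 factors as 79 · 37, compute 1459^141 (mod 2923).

306

Mod 79: 1459 ≡ 37; by Fermat, exponent reduces to 141 mod 78 = 63; 37^63 ≡ 69 (mod 79).
Mod 37: 1459 ≡ 16; by Fermat, exponent reduces to 141 mod 36 = 33; 16^33 ≡ 10 (mod 37).
Combine by CRT: x ≡ 69 (mod 79), x ≡ 10 (mod 37) ⇒ x ≡ 306 (mod 2923).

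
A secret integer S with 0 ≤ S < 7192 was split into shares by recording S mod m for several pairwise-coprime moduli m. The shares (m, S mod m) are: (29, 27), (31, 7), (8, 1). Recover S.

The moduli are pairwise coprime; N = 29·31·8 = 7192.
N/29 = 248; 248 ≡ 16 (mod 29); 16·20 ≡ 1, so inverse 20.
N/31 = 232; 232 ≡ 15 (mod 31); 15·29 ≡ 1, so inverse 29.
N/8 = 899; 899 ≡ 3 (mod 8); 3·3 ≡ 1, so inverse 3.
S ≡ 27·248·20 + 7·232·29 + 1·899·3 = 183713.
183713 mod 7192 = 3913.

3913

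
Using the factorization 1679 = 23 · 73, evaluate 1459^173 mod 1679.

Mod 23: 1459 ≡ 10; by Fermat, exponent reduces to 173 mod 22 = 19; 10^19 ≡ 21 (mod 23).
Mod 73: 1459 ≡ 72; by Fermat, exponent reduces to 173 mod 72 = 29; 72^29 ≡ 72 (mod 73).
Combine by CRT: x ≡ 21 (mod 23), x ≡ 72 (mod 73) ⇒ x ≡ 1240 (mod 1679).

1240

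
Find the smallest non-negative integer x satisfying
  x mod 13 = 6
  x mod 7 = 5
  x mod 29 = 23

The moduli are pairwise coprime; N = 13·7·29 = 2639.
N/13 = 203; 203 ≡ 8 (mod 13); 8·5 ≡ 1, so inverse 5.
N/7 = 377; 377 ≡ 6 (mod 7); 6·6 ≡ 1, so inverse 6.
N/29 = 91; 91 ≡ 4 (mod 29); 4·22 ≡ 1, so inverse 22.
x ≡ 6·203·5 + 5·377·6 + 23·91·22 = 63446.
63446 mod 2639 = 110.

110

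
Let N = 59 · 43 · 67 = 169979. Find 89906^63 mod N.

116058

Mod 59: 89906 ≡ 49; by Fermat, exponent reduces to 63 mod 58 = 5; 49^5 ≡ 5 (mod 59).
Mod 43: 89906 ≡ 36; by Fermat, exponent reduces to 63 mod 42 = 21; 36^21 ≡ 1 (mod 43).
Mod 67: 89906 ≡ 59; 59^63 ≡ 14 (mod 67).
Combine by CRT: x ≡ 5 (mod 59), x ≡ 1 (mod 43), x ≡ 14 (mod 67) ⇒ x ≡ 116058 (mod 169979).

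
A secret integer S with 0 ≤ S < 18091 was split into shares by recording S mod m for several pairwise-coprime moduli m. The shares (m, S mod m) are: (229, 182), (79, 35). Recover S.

Combine the congruences pairwise.
From S ≡ 182 (mod 229) write S = 182 + 229t. Substituting into S ≡ 35 (mod 79) gives 229t ≡ 11 (mod 79), and since 71⁻¹ ≡ 69 (mod 79), t ≡ 48. Hence S ≡ 182 + 229·48 = 11174 (mod 18091).

11174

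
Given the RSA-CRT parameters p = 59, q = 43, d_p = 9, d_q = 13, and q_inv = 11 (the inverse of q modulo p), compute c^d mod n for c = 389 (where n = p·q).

m₁ = c^(d_p) mod p: c ≡ 35 (mod 59), and 35^9 mod 59 = 9.
m₂ = c^(d_q) mod q: c ≡ 2 (mod 43), and 2^13 mod 43 = 22.
h = q_inv·(m₁ − m₂) mod p = 11·(9 − 22) mod 59 = 34.
m = m₂ + h·q = 22 + 34·43 = 1484.

1484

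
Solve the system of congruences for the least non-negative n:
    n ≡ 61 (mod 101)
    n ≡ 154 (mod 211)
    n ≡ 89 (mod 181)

3443252

Combine the congruences pairwise.
From n ≡ 61 (mod 101) write n = 61 + 101t. Substituting into n ≡ 154 (mod 211) gives 101t ≡ 93 (mod 211), and since 101⁻¹ ≡ 117 (mod 211), t ≡ 120. Hence n ≡ 61 + 101·120 = 12181 (mod 21311).
From n ≡ 12181 (mod 21311) write n = 12181 + 21311t. Substituting into n ≡ 89 (mod 181) gives 21311t ≡ 35 (mod 181), and since 134⁻¹ ≡ 77 (mod 181), t ≡ 161. Hence n ≡ 12181 + 21311·161 = 3443252 (mod 3857291).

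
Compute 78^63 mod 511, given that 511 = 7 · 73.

Mod 7: 78 ≡ 1; by Fermat, exponent reduces to 63 mod 6 = 3; 1^3 ≡ 1 (mod 7).
Mod 73: 78 ≡ 5; 5^63 ≡ 22 (mod 73).
Combine by CRT: x ≡ 1 (mod 7), x ≡ 22 (mod 73) ⇒ x ≡ 22 (mod 511).

22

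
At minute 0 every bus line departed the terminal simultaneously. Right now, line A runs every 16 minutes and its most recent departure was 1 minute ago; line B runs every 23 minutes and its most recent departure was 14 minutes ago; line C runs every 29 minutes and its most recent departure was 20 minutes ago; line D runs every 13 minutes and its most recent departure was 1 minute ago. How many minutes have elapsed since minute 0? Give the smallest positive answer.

84033

The moduli are pairwise coprime; N = 16·23·29·13 = 138736.
N/16 = 8671; 8671 ≡ 15 (mod 16); 15·15 ≡ 1, so inverse 15.
N/23 = 6032; 6032 ≡ 6 (mod 23); 6·4 ≡ 1, so inverse 4.
N/29 = 4784; 4784 ≡ 28 (mod 29); 28·28 ≡ 1, so inverse 28.
N/13 = 10672; 10672 ≡ 12 (mod 13); 12·12 ≡ 1, so inverse 12.
t ≡ 1·8671·15 + 14·6032·4 + 20·4784·28 + 1·10672·12 = 3274961.
3274961 mod 138736 = 84033.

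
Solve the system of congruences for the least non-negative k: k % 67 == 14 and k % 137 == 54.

1287

From k ≡ 14 (mod 67) write k = 14 + 67t. Substituting into k ≡ 54 (mod 137) gives 67t ≡ 40 (mod 137), and since 67⁻¹ ≡ 45 (mod 137), t ≡ 19. Hence k ≡ 14 + 67·19 = 1287 (mod 9179).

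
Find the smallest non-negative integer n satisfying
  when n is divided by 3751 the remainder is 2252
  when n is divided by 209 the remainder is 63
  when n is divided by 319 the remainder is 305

Combine the congruences pairwise.
gcd(3751, 209) = 11 and 11 | (63 − 2252), so the pair is consistent; merging gives n ≡ 36011 (mod 71269), where 71269 = lcm(3751, 209).
gcd(71269, 319) = 11 and 11 | (305 − 36011), so the pair is consistent; merging gives n ≡ 392356 (mod 2066801), where 2066801 = lcm(71269, 319).
The solution is unique modulo lcm(3751, 209, 319) = 2066801.

392356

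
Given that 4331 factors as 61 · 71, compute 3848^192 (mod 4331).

Mod 61: 3848 ≡ 5; by Fermat, exponent reduces to 192 mod 60 = 12; 5^12 ≡ 20 (mod 61).
Mod 71: 3848 ≡ 14; by Fermat, exponent reduces to 192 mod 70 = 52; 14^52 ≡ 54 (mod 71).
Combine by CRT: x ≡ 20 (mod 61), x ≡ 54 (mod 71) ⇒ x ≡ 1545 (mod 4331).

1545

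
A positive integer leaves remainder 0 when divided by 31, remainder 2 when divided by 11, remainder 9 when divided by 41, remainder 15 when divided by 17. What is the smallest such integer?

21452

The moduli are pairwise coprime; N = 31·11·41·17 = 237677.
N/31 = 7667; 7667 ≡ 10 (mod 31); 10·28 ≡ 1, so inverse 28.
N/11 = 21607; 21607 ≡ 3 (mod 11); 3·4 ≡ 1, so inverse 4.
N/41 = 5797; 5797 ≡ 16 (mod 41); 16·18 ≡ 1, so inverse 18.
N/17 = 13981; 13981 ≡ 7 (mod 17); 7·5 ≡ 1, so inverse 5.
x ≡ 0·7667·28 + 2·21607·4 + 9·5797·18 + 15·13981·5 = 2160545.
2160545 mod 237677 = 21452.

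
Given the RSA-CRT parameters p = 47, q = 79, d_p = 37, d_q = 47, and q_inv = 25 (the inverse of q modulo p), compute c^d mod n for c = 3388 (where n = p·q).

1959

m₁ = c^(d_p) mod p: c ≡ 4 (mod 47), and 4^37 mod 47 = 32.
m₂ = c^(d_q) mod q: c ≡ 70 (mod 79), and 70^47 mod 79 = 63.
h = q_inv·(m₁ − m₂) mod p = 25·(32 − 63) mod 47 = 24.
m = m₂ + h·q = 63 + 24·79 = 1959.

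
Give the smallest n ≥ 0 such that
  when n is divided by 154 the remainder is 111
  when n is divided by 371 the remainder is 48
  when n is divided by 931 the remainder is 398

351385

Combine the congruences pairwise.
gcd(154, 371) = 7 and 7 | (48 − 111), so the pair is consistent; merging gives n ≡ 419 (mod 8162), where 8162 = lcm(154, 371).
gcd(8162, 931) = 7 and 7 | (398 − 419), so the pair is consistent; merging gives n ≡ 351385 (mod 1085546), where 1085546 = lcm(8162, 931).
The solution is unique modulo lcm(154, 371, 931) = 1085546.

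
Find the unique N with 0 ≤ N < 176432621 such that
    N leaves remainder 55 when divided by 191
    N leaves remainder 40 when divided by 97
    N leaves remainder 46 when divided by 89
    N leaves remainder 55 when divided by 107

Combine the congruences pairwise.
From N ≡ 55 (mod 191) write N = 55 + 191t. Substituting into N ≡ 40 (mod 97) gives 191t ≡ 82 (mod 97), and since 94⁻¹ ≡ 32 (mod 97), t ≡ 5. Hence N ≡ 55 + 191·5 = 1010 (mod 18527).
From N ≡ 1010 (mod 18527) write N = 1010 + 18527t. Substituting into N ≡ 46 (mod 89) gives 18527t ≡ 15 (mod 89), and since 15⁻¹ ≡ 6 (mod 89), t ≡ 1. Hence N ≡ 1010 + 18527·1 = 19537 (mod 1648903).
From N ≡ 19537 (mod 1648903) write N = 19537 + 1648903t. Substituting into N ≡ 55 (mod 107) gives 1648903t ≡ 99 (mod 107), and since 33⁻¹ ≡ 13 (mod 107), t ≡ 3. Hence N ≡ 19537 + 1648903·3 = 4966246 (mod 176432621).

4966246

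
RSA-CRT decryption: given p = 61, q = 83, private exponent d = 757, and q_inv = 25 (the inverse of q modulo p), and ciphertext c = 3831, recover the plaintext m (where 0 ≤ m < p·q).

d_p = d mod (p−1) = 757 mod 60 = 37; d_q = d mod (q−1) = 19.
m₁ = c^(d_p) mod p: c ≡ 49 (mod 61), and 49^37 mod 61 = 19.
m₂ = c^(d_q) mod q: c ≡ 13 (mod 83), and 13^19 mod 83 = 73.
h = q_inv·(m₁ − m₂) mod p = 25·(19 − 73) mod 61 = 53.
m = m₂ + h·q = 73 + 53·83 = 4472.

4472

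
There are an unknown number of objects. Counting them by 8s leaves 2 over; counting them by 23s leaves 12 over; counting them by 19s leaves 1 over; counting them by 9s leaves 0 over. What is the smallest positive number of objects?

From N ≡ 2 (mod 8) write N = 2 + 8t. Substituting into N ≡ 12 (mod 23) gives 8t ≡ 10 (mod 23), and since 8⁻¹ ≡ 3 (mod 23), t ≡ 7. Hence N ≡ 2 + 8·7 = 58 (mod 184).
From N ≡ 58 (mod 184) write N = 58 + 184t. Substituting into N ≡ 1 (mod 19) gives 184t ≡ 0 (mod 19), and since 13⁻¹ ≡ 3 (mod 19), t ≡ 0. Hence N ≡ 58 + 184·0 = 58 (mod 3496).
From N ≡ 58 (mod 3496) write N = 58 + 3496t. Substituting into N ≡ 0 (mod 9) gives 3496t ≡ 5 (mod 9), and since 4⁻¹ ≡ 7 (mod 9), t ≡ 8. Hence N ≡ 58 + 3496·8 = 28026 (mod 31464).

28026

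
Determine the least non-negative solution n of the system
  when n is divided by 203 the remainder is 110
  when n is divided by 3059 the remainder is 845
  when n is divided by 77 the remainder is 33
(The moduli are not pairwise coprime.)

949135

Combine the congruences pairwise.
gcd(203, 3059) = 7 and 7 | (845 − 110), so the pair is consistent; merging gives n ≡ 62025 (mod 88711), where 88711 = lcm(203, 3059).
gcd(88711, 77) = 7 and 7 | (33 − 62025), so the pair is consistent; merging gives n ≡ 949135 (mod 975821), where 975821 = lcm(88711, 77).
The solution is unique modulo lcm(203, 3059, 77) = 975821.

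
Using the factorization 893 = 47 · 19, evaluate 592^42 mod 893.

672

Mod 47: 592 ≡ 28; 28^42 ≡ 14 (mod 47).
Mod 19: 592 ≡ 3; by Fermat, exponent reduces to 42 mod 18 = 6; 3^6 ≡ 7 (mod 19).
Combine by CRT: x ≡ 14 (mod 47), x ≡ 7 (mod 19) ⇒ x ≡ 672 (mod 893).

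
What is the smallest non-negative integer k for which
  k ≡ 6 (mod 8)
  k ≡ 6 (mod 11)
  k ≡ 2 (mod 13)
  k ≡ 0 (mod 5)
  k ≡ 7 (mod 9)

The moduli are pairwise coprime; N = 8·11·13·5·9 = 51480.
N/8 = 6435; 6435 ≡ 3 (mod 8); 3·3 ≡ 1, so inverse 3.
N/11 = 4680; 4680 ≡ 5 (mod 11); 5·9 ≡ 1, so inverse 9.
N/13 = 3960; 3960 ≡ 8 (mod 13); 8·5 ≡ 1, so inverse 5.
N/5 = 10296; 10296 ≡ 1 (mod 5), inverse 1.
N/9 = 5720; 5720 ≡ 5 (mod 9); 5·2 ≡ 1, so inverse 2.
k ≡ 6·6435·3 + 6·4680·9 + 2·3960·5 + 0·10296·1 + 7·5720·2 = 488230.
488230 mod 51480 = 24910.

24910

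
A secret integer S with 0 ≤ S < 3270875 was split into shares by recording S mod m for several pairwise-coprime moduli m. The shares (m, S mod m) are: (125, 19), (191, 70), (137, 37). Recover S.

2251769

From S ≡ 19 (mod 125) write S = 19 + 125t. Substituting into S ≡ 70 (mod 191) gives 125t ≡ 51 (mod 191), and since 125⁻¹ ≡ 136 (mod 191), t ≡ 60. Hence S ≡ 19 + 125·60 = 7519 (mod 23875).
From S ≡ 7519 (mod 23875) write S = 7519 + 23875t. Substituting into S ≡ 37 (mod 137) gives 23875t ≡ 53 (mod 137), and since 37⁻¹ ≡ 100 (mod 137), t ≡ 94. Hence S ≡ 7519 + 23875·94 = 2251769 (mod 3270875).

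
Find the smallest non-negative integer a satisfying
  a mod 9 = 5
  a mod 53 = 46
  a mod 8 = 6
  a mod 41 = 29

The moduli are pairwise coprime; N = 9·53·8·41 = 156456.
N/9 = 17384; 17384 ≡ 5 (mod 9); 5·2 ≡ 1, so inverse 2.
N/53 = 2952; 2952 ≡ 37 (mod 53); 37·43 ≡ 1, so inverse 43.
N/8 = 19557; 19557 ≡ 5 (mod 8); 5·5 ≡ 1, so inverse 5.
N/41 = 3816; 3816 ≡ 3 (mod 41); 3·14 ≡ 1, so inverse 14.
a ≡ 5·17384·2 + 46·2952·43 + 6·19557·5 + 29·3816·14 = 8148902.
8148902 mod 156456 = 13190.

13190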